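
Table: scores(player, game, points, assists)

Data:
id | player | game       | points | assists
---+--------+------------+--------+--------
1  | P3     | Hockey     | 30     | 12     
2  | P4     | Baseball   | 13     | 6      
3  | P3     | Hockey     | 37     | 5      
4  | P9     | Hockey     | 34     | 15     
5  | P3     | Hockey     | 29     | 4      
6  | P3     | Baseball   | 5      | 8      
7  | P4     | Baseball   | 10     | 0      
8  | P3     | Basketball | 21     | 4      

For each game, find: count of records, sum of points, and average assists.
SELECT game,
       COUNT(*) as cnt,
       SUM(points) as total_points,
       AVG(assists) as avg_assists
FROM scores
GROUP BY game

Result:
  Baseball: 3 records, 28 total points, 4.67 avg assists
  Basketball: 1 records, 21 total points, 4.00 avg assists
  Hockey: 4 records, 130 total points, 9.00 avg assists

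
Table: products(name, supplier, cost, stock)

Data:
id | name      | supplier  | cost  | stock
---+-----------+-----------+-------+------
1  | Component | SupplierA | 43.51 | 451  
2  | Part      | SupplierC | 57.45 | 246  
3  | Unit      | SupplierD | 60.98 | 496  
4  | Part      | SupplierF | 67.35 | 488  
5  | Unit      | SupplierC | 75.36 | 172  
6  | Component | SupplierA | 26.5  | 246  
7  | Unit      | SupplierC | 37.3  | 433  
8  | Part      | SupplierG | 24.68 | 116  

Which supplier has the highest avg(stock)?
SELECT supplier, AVG(stock) as val
FROM products
GROUP BY supplier
ORDER BY val DESC
LIMIT 1

Result: SupplierD with avg(stock) = 496.00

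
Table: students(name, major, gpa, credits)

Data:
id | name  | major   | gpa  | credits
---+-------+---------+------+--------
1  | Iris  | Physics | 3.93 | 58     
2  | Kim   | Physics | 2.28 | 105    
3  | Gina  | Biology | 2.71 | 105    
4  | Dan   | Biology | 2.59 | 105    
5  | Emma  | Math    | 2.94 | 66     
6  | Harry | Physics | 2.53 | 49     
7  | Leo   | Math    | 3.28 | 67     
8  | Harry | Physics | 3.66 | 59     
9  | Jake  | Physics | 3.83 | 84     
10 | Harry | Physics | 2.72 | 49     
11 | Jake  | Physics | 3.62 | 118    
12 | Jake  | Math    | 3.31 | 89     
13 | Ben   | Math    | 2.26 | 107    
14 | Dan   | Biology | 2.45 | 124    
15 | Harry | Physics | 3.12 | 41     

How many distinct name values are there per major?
SELECT major, COUNT(DISTINCT name)
FROM students
GROUP BY major

Result:
  Biology: 2 distinct
  Math: 4 distinct
  Physics: 4 distinct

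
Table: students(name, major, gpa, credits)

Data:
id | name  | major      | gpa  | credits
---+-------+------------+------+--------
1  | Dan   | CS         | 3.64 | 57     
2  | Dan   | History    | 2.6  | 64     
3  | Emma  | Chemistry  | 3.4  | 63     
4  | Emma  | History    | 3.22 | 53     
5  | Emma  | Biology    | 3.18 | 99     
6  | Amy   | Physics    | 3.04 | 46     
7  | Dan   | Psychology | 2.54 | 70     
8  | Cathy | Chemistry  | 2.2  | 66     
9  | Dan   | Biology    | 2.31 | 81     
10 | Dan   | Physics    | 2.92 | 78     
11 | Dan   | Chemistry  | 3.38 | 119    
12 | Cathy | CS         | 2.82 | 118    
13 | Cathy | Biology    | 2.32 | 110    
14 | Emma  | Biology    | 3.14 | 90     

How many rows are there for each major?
SELECT major, COUNT(*) as count
FROM students
GROUP BY major

Result:
  Biology: 4
  CS: 2
  Chemistry: 3
  History: 2
  Physics: 2
  Psychology: 1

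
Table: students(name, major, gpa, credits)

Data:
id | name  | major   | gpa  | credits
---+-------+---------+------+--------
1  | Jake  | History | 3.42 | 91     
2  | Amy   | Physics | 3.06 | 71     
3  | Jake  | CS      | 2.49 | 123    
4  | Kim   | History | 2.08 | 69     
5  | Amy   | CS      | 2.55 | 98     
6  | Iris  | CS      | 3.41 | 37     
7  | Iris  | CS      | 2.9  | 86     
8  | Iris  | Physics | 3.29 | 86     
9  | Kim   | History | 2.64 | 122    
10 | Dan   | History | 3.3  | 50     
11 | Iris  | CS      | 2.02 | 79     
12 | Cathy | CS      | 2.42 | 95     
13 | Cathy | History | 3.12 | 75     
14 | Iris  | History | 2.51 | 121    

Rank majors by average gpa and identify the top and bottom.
SELECT major, AVG(gpa)
FROM students
GROUP BY major
ORDER BY AVG(gpa)

All groups:
  CS: 2.63
  History: 2.85
  Physics: 3.18

Highest: Physics (3.18)
Lowest: CS (2.63)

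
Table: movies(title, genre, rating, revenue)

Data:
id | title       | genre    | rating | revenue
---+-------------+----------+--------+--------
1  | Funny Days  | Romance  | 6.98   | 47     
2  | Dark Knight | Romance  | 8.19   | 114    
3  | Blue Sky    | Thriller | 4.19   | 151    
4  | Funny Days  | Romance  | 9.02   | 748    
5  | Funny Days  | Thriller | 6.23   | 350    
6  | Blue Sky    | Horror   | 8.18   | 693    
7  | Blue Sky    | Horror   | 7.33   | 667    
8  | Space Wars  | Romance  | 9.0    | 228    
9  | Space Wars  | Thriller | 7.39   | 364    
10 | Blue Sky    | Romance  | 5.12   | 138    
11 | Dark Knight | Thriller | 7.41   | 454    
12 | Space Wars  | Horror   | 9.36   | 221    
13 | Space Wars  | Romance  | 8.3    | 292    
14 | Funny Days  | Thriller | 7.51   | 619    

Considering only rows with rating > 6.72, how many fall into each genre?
SELECT genre, COUNT(*)
FROM movies
WHERE rating > 6.72
GROUP BY genre

Note: WHERE filters rows before grouping.

Result:
  Horror: 3
  Romance: 5
  Thriller: 3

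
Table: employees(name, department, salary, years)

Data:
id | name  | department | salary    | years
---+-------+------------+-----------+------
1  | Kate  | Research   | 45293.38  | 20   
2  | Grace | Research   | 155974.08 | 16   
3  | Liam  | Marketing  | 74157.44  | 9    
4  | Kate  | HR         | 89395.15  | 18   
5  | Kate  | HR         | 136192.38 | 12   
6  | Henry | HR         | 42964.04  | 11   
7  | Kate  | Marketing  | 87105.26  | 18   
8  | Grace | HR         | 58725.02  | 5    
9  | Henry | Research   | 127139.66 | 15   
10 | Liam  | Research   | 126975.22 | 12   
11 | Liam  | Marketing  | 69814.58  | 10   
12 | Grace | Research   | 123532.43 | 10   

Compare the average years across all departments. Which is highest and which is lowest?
SELECT department, AVG(years)
FROM employees
GROUP BY department
ORDER BY AVG(years)

All groups:
  HR: 11.50
  Marketing: 12.33
  Research: 14.60

Highest: Research (14.60)
Lowest: HR (11.50)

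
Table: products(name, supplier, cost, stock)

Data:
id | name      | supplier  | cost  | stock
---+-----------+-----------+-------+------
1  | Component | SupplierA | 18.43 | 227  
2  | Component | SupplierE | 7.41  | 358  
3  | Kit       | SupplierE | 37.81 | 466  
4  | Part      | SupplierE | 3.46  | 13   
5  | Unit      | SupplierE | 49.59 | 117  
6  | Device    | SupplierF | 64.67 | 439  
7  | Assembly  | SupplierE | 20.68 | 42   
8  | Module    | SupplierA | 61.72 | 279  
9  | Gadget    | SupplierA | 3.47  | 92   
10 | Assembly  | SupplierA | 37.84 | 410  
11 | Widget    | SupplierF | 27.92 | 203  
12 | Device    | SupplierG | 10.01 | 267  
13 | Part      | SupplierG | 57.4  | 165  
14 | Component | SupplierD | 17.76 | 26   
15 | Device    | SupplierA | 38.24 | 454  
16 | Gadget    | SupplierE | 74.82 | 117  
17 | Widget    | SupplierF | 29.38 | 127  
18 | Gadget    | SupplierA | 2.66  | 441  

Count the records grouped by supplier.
SELECT supplier, COUNT(*) as count
FROM products
GROUP BY supplier

Result:
  SupplierA: 6
  SupplierD: 1
  SupplierE: 6
  SupplierF: 3
  SupplierG: 2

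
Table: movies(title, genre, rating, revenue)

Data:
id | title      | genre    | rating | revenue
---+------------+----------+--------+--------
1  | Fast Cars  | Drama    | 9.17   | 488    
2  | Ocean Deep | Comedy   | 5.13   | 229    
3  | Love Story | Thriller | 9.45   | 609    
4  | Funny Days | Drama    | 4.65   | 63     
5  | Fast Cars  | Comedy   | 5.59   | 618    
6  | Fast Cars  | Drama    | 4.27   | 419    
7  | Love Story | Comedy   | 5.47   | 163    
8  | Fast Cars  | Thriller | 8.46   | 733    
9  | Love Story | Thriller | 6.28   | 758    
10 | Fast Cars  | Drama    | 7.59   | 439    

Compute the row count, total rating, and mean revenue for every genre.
SELECT genre,
       COUNT(*) as cnt,
       SUM(rating) as total_rating,
       AVG(revenue) as avg_revenue
FROM movies
GROUP BY genre

Result:
  Comedy: 3 records, 16.19 total rating, 336.67 avg revenue
  Drama: 4 records, 25.68 total rating, 352.25 avg revenue
  Thriller: 3 records, 24.19 total rating, 700.00 avg revenue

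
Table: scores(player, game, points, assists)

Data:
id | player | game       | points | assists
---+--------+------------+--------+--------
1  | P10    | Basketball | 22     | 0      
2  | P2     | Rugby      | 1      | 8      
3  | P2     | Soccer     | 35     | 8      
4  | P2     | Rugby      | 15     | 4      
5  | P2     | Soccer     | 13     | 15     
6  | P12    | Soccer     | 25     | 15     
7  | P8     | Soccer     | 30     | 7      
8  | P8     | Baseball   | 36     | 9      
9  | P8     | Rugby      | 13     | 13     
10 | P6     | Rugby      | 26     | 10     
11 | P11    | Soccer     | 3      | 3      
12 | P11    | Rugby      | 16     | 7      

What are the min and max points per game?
SELECT game, MIN(points), MAX(points)
FROM scores
GROUP BY game

Result:
  Baseball: min=36, max=36
  Basketball: min=22, max=22
  Rugby: min=1, max=26
  Soccer: min=3, max=35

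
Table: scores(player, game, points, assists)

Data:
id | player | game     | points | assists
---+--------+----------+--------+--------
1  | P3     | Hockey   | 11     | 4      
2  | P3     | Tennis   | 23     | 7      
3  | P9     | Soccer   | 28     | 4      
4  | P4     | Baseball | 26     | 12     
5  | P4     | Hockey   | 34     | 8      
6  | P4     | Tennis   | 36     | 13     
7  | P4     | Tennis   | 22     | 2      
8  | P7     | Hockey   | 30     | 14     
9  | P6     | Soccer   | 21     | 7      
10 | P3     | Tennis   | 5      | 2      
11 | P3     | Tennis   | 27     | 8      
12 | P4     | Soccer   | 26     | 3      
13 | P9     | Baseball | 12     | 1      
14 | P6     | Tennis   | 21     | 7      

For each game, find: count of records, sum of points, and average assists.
SELECT game,
       COUNT(*) as cnt,
       SUM(points) as total_points,
       AVG(assists) as avg_assists
FROM scores
GROUP BY game

Result:
  Baseball: 2 records, 38 total points, 6.50 avg assists
  Hockey: 3 records, 75 total points, 8.67 avg assists
  Soccer: 3 records, 75 total points, 4.67 avg assists
  Tennis: 6 records, 134 total points, 6.50 avg assists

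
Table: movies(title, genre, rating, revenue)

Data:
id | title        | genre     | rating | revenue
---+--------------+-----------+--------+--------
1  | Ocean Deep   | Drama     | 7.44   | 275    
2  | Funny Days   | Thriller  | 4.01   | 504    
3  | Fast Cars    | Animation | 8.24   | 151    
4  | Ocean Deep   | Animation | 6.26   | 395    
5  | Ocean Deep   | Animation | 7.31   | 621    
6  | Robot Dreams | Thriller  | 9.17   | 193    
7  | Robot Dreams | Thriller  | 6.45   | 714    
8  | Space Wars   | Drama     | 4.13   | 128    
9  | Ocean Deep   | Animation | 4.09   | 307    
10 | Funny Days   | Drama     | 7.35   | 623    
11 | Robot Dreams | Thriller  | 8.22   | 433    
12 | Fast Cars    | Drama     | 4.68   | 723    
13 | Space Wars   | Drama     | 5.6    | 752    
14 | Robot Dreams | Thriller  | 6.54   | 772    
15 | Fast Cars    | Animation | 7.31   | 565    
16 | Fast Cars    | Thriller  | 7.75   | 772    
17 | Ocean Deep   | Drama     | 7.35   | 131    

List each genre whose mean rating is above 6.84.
SELECT genre, AVG(rating)
FROM movies
GROUP BY genre
HAVING AVG(rating) > 6.84

Result:
  Thriller: avg=7.02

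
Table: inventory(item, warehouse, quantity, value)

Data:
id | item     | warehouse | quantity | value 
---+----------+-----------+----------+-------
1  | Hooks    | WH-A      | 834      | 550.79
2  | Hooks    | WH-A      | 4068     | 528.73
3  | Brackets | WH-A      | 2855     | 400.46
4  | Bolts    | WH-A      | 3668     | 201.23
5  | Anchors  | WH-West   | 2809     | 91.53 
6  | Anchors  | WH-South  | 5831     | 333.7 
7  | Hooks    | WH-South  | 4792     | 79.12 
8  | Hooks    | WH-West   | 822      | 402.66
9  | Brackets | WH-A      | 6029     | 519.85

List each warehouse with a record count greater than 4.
SELECT warehouse, COUNT(*) as cnt
FROM inventory
GROUP BY warehouse
HAVING COUNT(*) > 4

Result:
  WH-A: 5

Note: HAVING filters groups after aggregation, WHERE filters rows before.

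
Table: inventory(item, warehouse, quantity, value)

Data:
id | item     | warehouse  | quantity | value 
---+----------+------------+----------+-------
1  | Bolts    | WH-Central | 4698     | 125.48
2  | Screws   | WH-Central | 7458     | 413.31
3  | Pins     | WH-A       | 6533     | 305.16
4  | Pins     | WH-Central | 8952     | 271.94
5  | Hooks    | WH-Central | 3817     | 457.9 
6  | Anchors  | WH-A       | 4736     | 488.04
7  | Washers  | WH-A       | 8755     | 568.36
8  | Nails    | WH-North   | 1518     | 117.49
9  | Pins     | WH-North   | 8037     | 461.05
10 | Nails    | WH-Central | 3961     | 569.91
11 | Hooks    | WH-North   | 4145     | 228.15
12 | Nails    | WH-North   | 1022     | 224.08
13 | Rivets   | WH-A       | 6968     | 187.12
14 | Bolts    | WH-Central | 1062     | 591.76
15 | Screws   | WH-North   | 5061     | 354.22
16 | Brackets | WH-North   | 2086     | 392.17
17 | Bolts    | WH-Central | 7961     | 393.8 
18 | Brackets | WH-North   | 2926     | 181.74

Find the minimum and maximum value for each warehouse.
SELECT warehouse, MIN(value), MAX(value)
FROM inventory
GROUP BY warehouse

Result:
  WH-A: min=187.12, max=568.36
  WH-Central: min=125.48, max=591.76
  WH-North: min=117.49, max=461.05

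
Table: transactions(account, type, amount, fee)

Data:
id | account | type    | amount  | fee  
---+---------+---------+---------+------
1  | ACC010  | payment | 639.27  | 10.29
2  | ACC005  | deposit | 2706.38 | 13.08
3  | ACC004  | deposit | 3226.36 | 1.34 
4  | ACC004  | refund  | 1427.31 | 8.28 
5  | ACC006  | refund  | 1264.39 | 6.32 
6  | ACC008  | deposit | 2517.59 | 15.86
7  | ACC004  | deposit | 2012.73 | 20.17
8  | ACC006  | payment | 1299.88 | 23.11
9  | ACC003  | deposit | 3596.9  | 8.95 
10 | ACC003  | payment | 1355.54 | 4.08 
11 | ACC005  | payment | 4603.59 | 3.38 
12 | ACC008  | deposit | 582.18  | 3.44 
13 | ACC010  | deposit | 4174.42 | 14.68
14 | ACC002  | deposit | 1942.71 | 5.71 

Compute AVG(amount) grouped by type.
SELECT type, AVG(amount) as result
FROM transactions
GROUP BY type

Result:
  deposit: 2594.91
  payment: 1974.57
  refund: 1345.85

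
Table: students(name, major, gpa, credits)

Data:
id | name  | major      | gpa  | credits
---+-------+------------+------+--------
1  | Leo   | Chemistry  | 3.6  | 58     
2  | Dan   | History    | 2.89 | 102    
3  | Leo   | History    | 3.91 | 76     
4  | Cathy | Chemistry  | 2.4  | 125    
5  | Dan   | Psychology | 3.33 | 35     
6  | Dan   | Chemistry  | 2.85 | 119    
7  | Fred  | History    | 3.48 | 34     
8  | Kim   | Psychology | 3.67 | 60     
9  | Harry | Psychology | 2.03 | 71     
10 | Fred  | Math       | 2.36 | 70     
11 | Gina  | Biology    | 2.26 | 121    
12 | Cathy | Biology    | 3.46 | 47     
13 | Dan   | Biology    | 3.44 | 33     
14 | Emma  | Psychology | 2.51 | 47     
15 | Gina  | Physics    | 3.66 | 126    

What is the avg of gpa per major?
SELECT major, AVG(gpa) as result
FROM students
GROUP BY major

Result:
  Biology: 3.05
  Chemistry: 2.95
  History: 3.43
  Math: 2.36
  Physics: 3.66
  Psychology: 2.89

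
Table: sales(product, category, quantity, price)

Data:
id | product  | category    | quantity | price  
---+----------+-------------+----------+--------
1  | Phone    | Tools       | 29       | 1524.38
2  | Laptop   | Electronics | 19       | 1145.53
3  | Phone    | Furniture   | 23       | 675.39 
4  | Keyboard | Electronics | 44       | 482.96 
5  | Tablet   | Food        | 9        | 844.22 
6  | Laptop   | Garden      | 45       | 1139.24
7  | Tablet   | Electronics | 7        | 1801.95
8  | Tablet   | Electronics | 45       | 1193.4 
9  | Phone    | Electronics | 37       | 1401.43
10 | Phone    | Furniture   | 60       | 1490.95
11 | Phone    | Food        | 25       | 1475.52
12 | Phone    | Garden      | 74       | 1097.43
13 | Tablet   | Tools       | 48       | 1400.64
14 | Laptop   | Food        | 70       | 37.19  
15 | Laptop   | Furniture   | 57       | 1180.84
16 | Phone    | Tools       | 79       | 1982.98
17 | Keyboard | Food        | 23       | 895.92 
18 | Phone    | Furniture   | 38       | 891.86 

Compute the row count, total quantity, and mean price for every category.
SELECT category,
       COUNT(*) as cnt,
       SUM(quantity) as total_quantity,
       AVG(price) as avg_price
FROM sales
GROUP BY category

Result:
  Electronics: 5 records, 152 total quantity, 1205.05 avg price
  Food: 4 records, 127 total quantity, 813.21 avg price
  Furniture: 4 records, 178 total quantity, 1059.76 avg price
  Garden: 2 records, 119 total quantity, 1118.34 avg price
  Tools: 3 records, 156 total quantity, 1636.00 avg price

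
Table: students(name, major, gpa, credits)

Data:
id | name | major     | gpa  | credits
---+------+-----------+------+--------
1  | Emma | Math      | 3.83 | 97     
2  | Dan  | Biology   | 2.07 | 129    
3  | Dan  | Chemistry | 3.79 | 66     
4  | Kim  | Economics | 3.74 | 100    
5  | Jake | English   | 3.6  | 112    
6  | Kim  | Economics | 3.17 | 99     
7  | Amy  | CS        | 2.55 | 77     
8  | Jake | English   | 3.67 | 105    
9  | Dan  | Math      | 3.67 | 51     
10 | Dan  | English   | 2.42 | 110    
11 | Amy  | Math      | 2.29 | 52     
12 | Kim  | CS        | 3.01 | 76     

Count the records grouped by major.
SELECT major, COUNT(*) as count
FROM students
GROUP BY major

Result:
  Biology: 1
  CS: 2
  Chemistry: 1
  Economics: 2
  English: 3
  Math: 3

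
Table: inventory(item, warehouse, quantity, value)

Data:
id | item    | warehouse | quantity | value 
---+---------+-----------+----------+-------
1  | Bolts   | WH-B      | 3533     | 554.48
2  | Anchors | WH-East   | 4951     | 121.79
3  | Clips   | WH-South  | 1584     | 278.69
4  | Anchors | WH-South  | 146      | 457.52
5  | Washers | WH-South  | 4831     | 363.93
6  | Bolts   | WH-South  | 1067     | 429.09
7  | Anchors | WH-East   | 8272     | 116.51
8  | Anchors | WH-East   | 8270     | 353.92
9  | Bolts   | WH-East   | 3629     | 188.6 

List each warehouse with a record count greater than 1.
SELECT warehouse, COUNT(*) as cnt
FROM inventory
GROUP BY warehouse
HAVING COUNT(*) > 1

Result:
  WH-East: 4
  WH-South: 4

Note: HAVING filters groups after aggregation, WHERE filters rows before.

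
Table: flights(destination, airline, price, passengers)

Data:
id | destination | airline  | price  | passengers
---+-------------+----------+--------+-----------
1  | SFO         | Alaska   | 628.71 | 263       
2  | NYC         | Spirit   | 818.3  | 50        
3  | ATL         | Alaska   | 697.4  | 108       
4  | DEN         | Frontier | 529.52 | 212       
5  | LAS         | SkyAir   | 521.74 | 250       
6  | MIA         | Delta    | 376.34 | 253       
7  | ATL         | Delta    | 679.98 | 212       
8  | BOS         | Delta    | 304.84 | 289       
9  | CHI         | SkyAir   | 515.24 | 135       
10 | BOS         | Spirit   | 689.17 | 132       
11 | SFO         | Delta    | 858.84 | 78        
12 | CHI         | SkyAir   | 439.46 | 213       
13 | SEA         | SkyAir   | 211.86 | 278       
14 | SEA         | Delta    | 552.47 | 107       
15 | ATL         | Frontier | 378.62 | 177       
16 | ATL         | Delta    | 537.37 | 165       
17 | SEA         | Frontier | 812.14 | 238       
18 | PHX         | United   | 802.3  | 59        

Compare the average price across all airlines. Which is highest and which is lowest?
SELECT airline, AVG(price)
FROM flights
GROUP BY airline
ORDER BY AVG(price)

All groups:
  SkyAir: 422.08
  Delta: 551.64
  Frontier: 573.43
  Alaska: 663.06
  Spirit: 753.74
  United: 802.30

Highest: United (802.30)
Lowest: SkyAir (422.08)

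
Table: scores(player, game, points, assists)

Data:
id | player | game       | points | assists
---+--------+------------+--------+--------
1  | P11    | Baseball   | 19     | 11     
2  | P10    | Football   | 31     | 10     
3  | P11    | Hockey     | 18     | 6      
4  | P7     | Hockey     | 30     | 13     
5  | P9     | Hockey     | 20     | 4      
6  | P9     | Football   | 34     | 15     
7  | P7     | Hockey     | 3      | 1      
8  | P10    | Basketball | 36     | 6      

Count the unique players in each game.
SELECT game, COUNT(DISTINCT player)
FROM scores
GROUP BY game

Result:
  Baseball: 1 distinct
  Basketball: 1 distinct
  Football: 2 distinct
  Hockey: 3 distinct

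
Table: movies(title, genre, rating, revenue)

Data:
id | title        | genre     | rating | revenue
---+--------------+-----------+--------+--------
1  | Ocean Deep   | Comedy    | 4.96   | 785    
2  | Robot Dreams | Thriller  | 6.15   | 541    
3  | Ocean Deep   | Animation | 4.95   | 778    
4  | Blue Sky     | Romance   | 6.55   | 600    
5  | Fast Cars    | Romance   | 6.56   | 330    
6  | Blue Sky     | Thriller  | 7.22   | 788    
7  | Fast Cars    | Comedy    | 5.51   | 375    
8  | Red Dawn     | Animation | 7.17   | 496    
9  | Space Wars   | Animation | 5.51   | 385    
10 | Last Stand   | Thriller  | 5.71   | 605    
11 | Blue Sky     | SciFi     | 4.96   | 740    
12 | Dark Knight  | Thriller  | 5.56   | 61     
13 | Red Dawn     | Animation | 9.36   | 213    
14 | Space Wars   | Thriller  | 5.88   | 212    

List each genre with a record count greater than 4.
SELECT genre, COUNT(*) as cnt
FROM movies
GROUP BY genre
HAVING COUNT(*) > 4

Result:
  Thriller: 5

Note: HAVING filters groups after aggregation, WHERE filters rows before.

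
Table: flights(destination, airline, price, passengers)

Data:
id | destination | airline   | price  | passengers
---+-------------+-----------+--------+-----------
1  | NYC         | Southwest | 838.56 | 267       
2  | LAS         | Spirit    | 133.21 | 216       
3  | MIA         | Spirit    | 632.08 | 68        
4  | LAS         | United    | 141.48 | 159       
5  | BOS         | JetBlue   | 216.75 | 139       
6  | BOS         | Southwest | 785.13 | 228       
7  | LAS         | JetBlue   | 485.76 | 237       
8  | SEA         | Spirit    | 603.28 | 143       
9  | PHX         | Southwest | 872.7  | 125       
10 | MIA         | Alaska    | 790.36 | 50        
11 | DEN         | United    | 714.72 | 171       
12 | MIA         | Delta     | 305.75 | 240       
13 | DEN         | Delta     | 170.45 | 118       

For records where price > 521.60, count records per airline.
SELECT airline, COUNT(*)
FROM flights
WHERE price > 521.60
GROUP BY airline

Note: WHERE filters rows before grouping.

Result:
  Alaska: 1
  Southwest: 3
  Spirit: 2
  United: 1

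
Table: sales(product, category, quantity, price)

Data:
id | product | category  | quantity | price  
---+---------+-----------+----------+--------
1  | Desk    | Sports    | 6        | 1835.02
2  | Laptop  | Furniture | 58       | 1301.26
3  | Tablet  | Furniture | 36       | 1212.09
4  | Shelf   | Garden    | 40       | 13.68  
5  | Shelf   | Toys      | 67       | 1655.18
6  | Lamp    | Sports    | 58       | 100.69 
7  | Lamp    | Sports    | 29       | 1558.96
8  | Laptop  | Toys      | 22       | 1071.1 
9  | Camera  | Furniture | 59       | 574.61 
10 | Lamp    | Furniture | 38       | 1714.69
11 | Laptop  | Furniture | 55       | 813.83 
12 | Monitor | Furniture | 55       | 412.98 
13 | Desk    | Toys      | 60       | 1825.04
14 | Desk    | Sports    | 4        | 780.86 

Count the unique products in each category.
SELECT category, COUNT(DISTINCT product)
FROM sales
GROUP BY category

Result:
  Furniture: 5 distinct
  Garden: 1 distinct
  Sports: 2 distinct
  Toys: 3 distinct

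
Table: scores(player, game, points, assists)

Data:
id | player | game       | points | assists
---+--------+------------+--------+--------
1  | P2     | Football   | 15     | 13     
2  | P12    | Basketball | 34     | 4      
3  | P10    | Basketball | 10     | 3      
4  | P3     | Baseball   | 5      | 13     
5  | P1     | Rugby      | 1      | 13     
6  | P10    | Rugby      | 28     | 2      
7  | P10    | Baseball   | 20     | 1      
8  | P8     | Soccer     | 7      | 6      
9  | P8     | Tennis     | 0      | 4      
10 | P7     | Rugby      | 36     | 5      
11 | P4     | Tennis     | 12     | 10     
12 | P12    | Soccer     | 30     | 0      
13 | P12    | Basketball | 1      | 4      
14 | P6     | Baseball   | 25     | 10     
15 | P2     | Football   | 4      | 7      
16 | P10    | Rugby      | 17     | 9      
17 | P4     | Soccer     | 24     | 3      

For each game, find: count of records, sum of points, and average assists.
SELECT game,
       COUNT(*) as cnt,
       SUM(points) as total_points,
       AVG(assists) as avg_assists
FROM scores
GROUP BY game

Result:
  Baseball: 3 records, 50 total points, 8.00 avg assists
  Basketball: 3 records, 45 total points, 3.67 avg assists
  Football: 2 records, 19 total points, 10.00 avg assists
  Rugby: 4 records, 82 total points, 7.25 avg assists
  Soccer: 3 records, 61 total points, 3.00 avg assists
  Tennis: 2 records, 12 total points, 7.00 avg assists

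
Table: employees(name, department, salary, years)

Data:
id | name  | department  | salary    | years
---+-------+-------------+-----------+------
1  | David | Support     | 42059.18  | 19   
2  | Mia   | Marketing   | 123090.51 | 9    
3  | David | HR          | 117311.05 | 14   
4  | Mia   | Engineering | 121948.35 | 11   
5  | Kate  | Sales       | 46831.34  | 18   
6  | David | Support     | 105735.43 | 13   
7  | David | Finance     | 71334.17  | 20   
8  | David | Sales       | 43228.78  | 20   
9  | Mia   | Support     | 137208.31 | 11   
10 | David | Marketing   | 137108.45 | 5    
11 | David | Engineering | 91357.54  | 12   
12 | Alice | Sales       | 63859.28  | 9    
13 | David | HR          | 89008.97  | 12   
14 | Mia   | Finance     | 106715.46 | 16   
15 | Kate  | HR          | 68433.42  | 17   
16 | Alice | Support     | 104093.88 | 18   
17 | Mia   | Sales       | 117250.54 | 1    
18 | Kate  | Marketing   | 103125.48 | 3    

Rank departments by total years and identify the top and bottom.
SELECT department, SUM(years)
FROM employees
GROUP BY department
ORDER BY SUM(years)

All groups:
  Marketing: 17
  Engineering: 23
  Finance: 36
  HR: 43
  Sales: 48
  Support: 61

Highest: Support (61)
Lowest: Marketing (17)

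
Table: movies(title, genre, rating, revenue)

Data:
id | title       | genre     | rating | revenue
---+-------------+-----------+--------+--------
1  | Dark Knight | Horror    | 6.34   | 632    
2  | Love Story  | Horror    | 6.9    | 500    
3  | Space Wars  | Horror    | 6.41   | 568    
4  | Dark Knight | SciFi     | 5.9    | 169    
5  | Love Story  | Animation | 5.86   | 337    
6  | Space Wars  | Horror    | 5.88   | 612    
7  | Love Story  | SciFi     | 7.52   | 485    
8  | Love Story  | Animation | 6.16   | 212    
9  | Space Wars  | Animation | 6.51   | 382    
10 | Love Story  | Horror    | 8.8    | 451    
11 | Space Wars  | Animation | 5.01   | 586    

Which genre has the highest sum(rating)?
SELECT genre, SUM(rating) as val
FROM movies
GROUP BY genre
ORDER BY val DESC
LIMIT 1

Result: Horror with sum(rating) = 34.33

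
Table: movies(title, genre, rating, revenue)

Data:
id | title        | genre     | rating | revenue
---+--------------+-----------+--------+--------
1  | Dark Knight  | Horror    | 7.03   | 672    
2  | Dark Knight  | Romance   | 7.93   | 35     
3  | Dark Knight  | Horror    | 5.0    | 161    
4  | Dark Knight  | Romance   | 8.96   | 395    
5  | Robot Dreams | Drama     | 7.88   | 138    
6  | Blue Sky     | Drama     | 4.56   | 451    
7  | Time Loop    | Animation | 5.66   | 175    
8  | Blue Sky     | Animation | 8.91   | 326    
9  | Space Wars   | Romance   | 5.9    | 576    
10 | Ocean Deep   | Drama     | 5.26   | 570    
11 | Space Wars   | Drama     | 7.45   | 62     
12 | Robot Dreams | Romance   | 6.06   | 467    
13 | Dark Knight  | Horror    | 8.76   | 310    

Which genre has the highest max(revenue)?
SELECT genre, MAX(revenue) as val
FROM movies
GROUP BY genre
ORDER BY val DESC
LIMIT 1

Result: Horror with max(revenue) = 672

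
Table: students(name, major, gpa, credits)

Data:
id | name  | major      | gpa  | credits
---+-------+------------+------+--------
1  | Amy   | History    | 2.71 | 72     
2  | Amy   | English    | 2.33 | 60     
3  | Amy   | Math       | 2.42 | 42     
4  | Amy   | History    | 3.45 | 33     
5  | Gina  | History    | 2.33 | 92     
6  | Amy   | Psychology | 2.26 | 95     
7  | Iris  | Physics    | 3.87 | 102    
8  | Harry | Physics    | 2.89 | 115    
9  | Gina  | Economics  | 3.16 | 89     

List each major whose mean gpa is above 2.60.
SELECT major, AVG(gpa)
FROM students
GROUP BY major
HAVING AVG(gpa) > 2.60

Result:
  Economics: avg=3.16
  History: avg=2.83
  Physics: avg=3.38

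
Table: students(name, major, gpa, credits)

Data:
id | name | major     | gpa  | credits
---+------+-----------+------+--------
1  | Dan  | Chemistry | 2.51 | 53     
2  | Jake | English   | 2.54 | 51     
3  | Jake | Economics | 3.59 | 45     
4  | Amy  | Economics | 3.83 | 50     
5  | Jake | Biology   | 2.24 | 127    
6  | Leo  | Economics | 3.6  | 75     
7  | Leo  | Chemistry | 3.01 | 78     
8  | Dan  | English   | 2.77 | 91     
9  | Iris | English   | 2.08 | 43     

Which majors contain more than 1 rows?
SELECT major, COUNT(*) as cnt
FROM students
GROUP BY major
HAVING COUNT(*) > 1

Result:
  Chemistry: 2
  Economics: 3
  English: 3

Note: HAVING filters groups after aggregation, WHERE filters rows before.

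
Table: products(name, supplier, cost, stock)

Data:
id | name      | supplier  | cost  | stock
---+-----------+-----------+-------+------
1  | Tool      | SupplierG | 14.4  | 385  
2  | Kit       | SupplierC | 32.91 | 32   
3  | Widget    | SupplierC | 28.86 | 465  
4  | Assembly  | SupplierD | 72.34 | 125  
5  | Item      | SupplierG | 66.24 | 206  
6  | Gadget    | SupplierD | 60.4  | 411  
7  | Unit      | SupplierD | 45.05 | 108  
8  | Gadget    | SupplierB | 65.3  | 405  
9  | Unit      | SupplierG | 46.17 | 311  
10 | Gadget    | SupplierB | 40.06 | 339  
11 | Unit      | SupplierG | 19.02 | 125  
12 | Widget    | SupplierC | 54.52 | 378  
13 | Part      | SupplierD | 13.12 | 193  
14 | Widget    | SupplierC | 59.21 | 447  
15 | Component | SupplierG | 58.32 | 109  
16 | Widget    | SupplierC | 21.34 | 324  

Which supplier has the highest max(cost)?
SELECT supplier, MAX(cost) as val
FROM products
GROUP BY supplier
ORDER BY val DESC
LIMIT 1

Result: SupplierD with max(cost) = 72.34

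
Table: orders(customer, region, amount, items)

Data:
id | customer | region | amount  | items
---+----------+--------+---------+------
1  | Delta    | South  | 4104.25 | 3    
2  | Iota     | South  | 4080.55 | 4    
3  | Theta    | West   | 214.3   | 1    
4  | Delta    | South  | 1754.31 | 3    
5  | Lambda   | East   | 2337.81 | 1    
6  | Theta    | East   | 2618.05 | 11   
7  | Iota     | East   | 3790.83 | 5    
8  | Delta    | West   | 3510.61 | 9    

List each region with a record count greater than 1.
SELECT region, COUNT(*) as cnt
FROM orders
GROUP BY region
HAVING COUNT(*) > 1

Result:
  East: 3
  South: 3
  West: 2

Note: HAVING filters groups after aggregation, WHERE filters rows before.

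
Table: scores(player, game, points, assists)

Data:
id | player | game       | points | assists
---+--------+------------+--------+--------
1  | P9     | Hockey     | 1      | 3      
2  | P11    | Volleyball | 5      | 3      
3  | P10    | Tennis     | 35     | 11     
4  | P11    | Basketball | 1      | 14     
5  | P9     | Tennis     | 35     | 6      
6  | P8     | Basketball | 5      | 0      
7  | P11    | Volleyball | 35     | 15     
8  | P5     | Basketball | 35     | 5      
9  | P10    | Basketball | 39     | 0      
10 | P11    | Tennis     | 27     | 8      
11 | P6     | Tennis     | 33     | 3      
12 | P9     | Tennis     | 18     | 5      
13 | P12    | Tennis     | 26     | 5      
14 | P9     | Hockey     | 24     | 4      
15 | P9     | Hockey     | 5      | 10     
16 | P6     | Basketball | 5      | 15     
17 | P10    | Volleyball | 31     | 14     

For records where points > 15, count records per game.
SELECT game, COUNT(*)
FROM scores
WHERE points > 15
GROUP BY game

Note: WHERE filters rows before grouping.

Result:
  Basketball: 2
  Hockey: 1
  Tennis: 6
  Volleyball: 2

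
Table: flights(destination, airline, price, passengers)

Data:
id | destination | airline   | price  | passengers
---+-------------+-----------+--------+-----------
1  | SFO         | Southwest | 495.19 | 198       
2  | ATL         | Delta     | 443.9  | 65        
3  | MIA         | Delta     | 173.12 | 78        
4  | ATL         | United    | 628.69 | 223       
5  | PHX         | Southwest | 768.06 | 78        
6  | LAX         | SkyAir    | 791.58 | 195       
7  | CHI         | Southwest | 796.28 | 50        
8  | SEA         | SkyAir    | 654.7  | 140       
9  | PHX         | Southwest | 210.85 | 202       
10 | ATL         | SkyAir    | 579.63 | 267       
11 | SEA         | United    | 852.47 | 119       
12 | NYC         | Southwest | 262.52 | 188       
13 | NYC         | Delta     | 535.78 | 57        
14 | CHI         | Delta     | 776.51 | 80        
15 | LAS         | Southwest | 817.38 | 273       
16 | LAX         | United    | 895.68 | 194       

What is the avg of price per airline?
SELECT airline, AVG(price) as result
FROM flights
GROUP BY airline

Result:
  Delta: 482.33
  SkyAir: 675.30
  Southwest: 558.38
  United: 792.28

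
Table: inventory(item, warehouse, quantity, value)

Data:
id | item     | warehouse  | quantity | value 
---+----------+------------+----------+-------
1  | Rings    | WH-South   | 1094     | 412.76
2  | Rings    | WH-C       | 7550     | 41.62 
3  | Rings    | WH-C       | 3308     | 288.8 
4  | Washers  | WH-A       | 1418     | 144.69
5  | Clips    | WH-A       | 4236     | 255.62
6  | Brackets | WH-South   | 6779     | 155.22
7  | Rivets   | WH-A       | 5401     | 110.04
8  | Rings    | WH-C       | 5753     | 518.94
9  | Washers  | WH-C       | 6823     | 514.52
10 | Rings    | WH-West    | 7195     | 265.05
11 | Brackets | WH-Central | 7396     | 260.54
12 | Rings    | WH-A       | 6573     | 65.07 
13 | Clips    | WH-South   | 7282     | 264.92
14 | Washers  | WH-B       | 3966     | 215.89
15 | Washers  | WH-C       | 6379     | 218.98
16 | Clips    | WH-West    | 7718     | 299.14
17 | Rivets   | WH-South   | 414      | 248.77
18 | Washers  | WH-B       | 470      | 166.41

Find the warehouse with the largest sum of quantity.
SELECT warehouse, SUM(quantity) as val
FROM inventory
GROUP BY warehouse
ORDER BY val DESC
LIMIT 1

Result: WH-C with sum(quantity) = 29813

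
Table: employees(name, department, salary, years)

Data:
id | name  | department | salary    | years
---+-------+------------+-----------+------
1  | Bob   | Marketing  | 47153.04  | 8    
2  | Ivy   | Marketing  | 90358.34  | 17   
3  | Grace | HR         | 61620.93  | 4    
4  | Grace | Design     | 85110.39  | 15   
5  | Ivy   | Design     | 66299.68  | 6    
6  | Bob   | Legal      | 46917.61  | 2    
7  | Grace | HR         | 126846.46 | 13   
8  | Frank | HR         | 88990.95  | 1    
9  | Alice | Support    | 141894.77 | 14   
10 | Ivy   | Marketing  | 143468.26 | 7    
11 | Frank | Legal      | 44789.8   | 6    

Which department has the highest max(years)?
SELECT department, MAX(years) as val
FROM employees
GROUP BY department
ORDER BY val DESC
LIMIT 1

Result: Marketing with max(years) = 17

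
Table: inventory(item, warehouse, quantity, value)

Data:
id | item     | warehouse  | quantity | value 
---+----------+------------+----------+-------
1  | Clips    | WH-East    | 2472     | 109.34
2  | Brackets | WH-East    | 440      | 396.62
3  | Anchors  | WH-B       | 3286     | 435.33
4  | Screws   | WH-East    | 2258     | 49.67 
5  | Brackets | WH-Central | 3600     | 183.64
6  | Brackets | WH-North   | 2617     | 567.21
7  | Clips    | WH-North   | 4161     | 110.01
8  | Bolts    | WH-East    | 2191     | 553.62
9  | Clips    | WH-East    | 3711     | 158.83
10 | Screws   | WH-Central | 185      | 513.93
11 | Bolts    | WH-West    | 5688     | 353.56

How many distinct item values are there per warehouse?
SELECT warehouse, COUNT(DISTINCT item)
FROM inventory
GROUP BY warehouse

Result:
  WH-B: 1 distinct
  WH-Central: 2 distinct
  WH-East: 4 distinct
  WH-North: 2 distinct
  WH-West: 1 distinct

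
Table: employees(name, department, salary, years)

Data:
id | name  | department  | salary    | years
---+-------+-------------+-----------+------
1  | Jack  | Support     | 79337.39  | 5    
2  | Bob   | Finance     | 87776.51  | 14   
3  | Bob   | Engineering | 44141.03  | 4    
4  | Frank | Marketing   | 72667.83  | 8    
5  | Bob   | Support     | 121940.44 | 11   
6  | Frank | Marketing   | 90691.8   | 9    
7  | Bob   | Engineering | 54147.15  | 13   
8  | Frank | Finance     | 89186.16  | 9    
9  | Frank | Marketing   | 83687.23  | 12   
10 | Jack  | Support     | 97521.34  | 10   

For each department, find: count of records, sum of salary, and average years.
SELECT department,
       COUNT(*) as cnt,
       SUM(salary) as total_salary,
       AVG(years) as avg_years
FROM employees
GROUP BY department

Result:
  Engineering: 2 records, 98288.18 total salary, 8.50 avg years
  Finance: 2 records, 176962.67 total salary, 11.50 avg years
  Marketing: 3 records, 247046.86 total salary, 9.67 avg years
  Support: 3 records, 298799.17 total salary, 8.67 avg years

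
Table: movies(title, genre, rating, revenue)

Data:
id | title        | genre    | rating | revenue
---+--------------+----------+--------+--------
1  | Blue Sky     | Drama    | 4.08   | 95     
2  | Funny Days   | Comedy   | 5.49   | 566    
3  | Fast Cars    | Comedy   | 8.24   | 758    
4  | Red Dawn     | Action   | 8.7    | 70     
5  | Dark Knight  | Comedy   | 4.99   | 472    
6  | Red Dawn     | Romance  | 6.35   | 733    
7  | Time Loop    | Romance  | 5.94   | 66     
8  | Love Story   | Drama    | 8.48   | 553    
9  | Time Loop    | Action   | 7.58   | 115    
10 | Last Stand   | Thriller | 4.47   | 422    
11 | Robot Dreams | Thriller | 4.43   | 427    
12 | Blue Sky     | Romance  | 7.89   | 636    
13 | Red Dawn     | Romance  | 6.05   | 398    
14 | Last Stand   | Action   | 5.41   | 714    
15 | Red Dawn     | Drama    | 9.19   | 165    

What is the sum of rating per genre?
SELECT genre, SUM(rating) as result
FROM movies
GROUP BY genre

Result:
  Action: 21.69
  Comedy: 18.72
  Drama: 21.75
  Romance: 26.23
  Thriller: 8.90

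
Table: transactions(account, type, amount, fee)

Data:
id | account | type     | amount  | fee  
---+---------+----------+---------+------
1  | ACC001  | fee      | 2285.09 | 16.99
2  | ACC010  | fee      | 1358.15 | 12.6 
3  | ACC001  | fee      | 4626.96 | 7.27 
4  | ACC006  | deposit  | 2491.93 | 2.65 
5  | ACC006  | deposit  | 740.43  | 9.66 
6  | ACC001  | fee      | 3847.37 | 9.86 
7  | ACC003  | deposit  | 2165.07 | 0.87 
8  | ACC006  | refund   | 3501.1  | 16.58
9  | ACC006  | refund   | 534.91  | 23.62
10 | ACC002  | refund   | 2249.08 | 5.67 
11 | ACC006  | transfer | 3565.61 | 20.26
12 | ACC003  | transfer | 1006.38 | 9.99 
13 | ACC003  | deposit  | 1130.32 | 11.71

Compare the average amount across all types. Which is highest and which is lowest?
SELECT type, AVG(amount)
FROM transactions
GROUP BY type
ORDER BY AVG(amount)

All groups:
  deposit: 1631.94
  refund: 2095.03
  transfer: 2286.00
  fee: 3029.39

Highest: fee (3029.39)
Lowest: deposit (1631.94)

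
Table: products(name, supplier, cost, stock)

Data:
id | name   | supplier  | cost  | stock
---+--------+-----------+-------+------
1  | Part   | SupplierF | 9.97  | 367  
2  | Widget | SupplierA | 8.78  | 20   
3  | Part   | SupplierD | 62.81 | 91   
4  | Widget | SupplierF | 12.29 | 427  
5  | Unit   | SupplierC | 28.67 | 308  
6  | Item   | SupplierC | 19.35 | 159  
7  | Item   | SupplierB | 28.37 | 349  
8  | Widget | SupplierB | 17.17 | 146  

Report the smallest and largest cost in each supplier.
SELECT supplier, MIN(cost), MAX(cost)
FROM products
GROUP BY supplier

Result:
  SupplierA: min=8.78, max=8.78
  SupplierB: min=17.17, max=28.37
  SupplierC: min=19.35, max=28.67
  SupplierD: min=62.81, max=62.81
  SupplierF: min=9.97, max=12.29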